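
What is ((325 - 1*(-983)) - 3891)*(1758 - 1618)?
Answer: -361620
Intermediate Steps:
((325 - 1*(-983)) - 3891)*(1758 - 1618) = ((325 + 983) - 3891)*140 = (1308 - 3891)*140 = -2583*140 = -361620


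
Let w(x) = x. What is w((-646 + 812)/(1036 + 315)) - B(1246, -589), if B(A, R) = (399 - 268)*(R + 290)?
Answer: 52917485/1351 ≈ 39169.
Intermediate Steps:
B(A, R) = 37990 + 131*R (B(A, R) = 131*(290 + R) = 37990 + 131*R)
w((-646 + 812)/(1036 + 315)) - B(1246, -589) = (-646 + 812)/(1036 + 315) - (37990 + 131*(-589)) = 166/1351 - (37990 - 77159) = 166*(1/1351) - 1*(-39169) = 166/1351 + 39169 = 52917485/1351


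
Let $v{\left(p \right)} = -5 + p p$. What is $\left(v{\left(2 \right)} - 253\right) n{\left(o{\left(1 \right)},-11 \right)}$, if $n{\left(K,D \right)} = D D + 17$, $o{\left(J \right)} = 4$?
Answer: $-35052$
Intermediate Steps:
$v{\left(p \right)} = -5 + p^{2}$
$n{\left(K,D \right)} = 17 + D^{2}$ ($n{\left(K,D \right)} = D^{2} + 17 = 17 + D^{2}$)
$\left(v{\left(2 \right)} - 253\right) n{\left(o{\left(1 \right)},-11 \right)} = \left(\left(-5 + 2^{2}\right) - 253\right) \left(17 + \left(-11\right)^{2}\right) = \left(\left(-5 + 4\right) - 253\right) \left(17 + 121\right) = \left(-1 - 253\right) 138 = \left(-254\right) 138 = -35052$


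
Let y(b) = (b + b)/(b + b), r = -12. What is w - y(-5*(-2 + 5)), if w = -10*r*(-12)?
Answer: -1441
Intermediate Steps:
y(b) = 1 (y(b) = (2*b)/((2*b)) = (2*b)*(1/(2*b)) = 1)
w = -1440 (w = -10*(-12)*(-12) = 120*(-12) = -1440)
w - y(-5*(-2 + 5)) = -1440 - 1*1 = -1440 - 1 = -1441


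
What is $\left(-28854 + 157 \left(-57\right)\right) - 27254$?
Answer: $-65057$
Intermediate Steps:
$\left(-28854 + 157 \left(-57\right)\right) - 27254 = \left(-28854 - 8949\right) - 27254 = -37803 - 27254 = -65057$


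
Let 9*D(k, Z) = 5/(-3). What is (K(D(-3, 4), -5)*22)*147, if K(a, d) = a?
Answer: -5390/9 ≈ -598.89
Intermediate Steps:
D(k, Z) = -5/27 (D(k, Z) = (5/(-3))/9 = (5*(-1/3))/9 = (1/9)*(-5/3) = -5/27)
(K(D(-3, 4), -5)*22)*147 = -5/27*22*147 = -110/27*147 = -5390/9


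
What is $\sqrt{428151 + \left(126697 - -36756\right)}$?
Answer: $2 \sqrt{147901} \approx 769.16$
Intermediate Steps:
$\sqrt{428151 + \left(126697 - -36756\right)} = \sqrt{428151 + \left(126697 + 36756\right)} = \sqrt{428151 + 163453} = \sqrt{591604} = 2 \sqrt{147901}$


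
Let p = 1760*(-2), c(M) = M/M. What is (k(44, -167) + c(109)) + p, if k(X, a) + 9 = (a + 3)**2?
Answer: 23368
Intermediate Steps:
c(M) = 1
k(X, a) = -9 + (3 + a)**2 (k(X, a) = -9 + (a + 3)**2 = -9 + (3 + a)**2)
p = -3520
(k(44, -167) + c(109)) + p = (-167*(6 - 167) + 1) - 3520 = (-167*(-161) + 1) - 3520 = (26887 + 1) - 3520 = 26888 - 3520 = 23368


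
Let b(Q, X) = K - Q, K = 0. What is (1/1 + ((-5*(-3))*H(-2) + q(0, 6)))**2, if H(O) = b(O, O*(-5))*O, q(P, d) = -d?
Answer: 4225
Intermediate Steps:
b(Q, X) = -Q (b(Q, X) = 0 - Q = -Q)
H(O) = -O**2 (H(O) = (-O)*O = -O**2)
(1/1 + ((-5*(-3))*H(-2) + q(0, 6)))**2 = (1/1 + ((-5*(-3))*(-1*(-2)**2) - 1*6))**2 = (1 + (15*(-1*4) - 6))**2 = (1 + (15*(-4) - 6))**2 = (1 + (-60 - 6))**2 = (1 - 66)**2 = (-65)**2 = 4225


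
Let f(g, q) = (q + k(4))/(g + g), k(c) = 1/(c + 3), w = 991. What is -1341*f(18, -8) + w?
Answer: 35943/28 ≈ 1283.7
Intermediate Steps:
k(c) = 1/(3 + c)
f(g, q) = (⅐ + q)/(2*g) (f(g, q) = (q + 1/(3 + 4))/(g + g) = (q + 1/7)/((2*g)) = (q + ⅐)*(1/(2*g)) = (⅐ + q)*(1/(2*g)) = (⅐ + q)/(2*g))
-1341*f(18, -8) + w = -1341*(1 + 7*(-8))/(14*18) + 991 = -1341*(1 - 56)/(14*18) + 991 = -1341*(-55)/(14*18) + 991 = -1341*(-55/252) + 991 = 8195/28 + 991 = 35943/28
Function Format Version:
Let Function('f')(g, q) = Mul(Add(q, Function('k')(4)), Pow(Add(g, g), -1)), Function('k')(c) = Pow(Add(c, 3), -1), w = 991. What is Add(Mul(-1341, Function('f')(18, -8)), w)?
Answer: Rational(35943, 28) ≈ 1283.7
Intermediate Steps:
Function('k')(c) = Pow(Add(3, c), -1)
Function('f')(g, q) = Mul(Rational(1, 2), Pow(g, -1), Add(Rational(1, 7), q)) (Function('f')(g, q) = Mul(Add(q, Pow(Add(3, 4), -1)), Pow(Add(g, g), -1)) = Mul(Add(q, Pow(7, -1)), Pow(Mul(2, g), -1)) = Mul(Add(q, Rational(1, 7)), Mul(Rational(1, 2), Pow(g, -1))) = Mul(Add(Rational(1, 7), q), Mul(Rational(1, 2), Pow(g, -1))) = Mul(Rational(1, 2), Pow(g, -1), Add(Rational(1, 7), q)))
Add(Mul(-1341, Function('f')(18, -8)), w) = Add(Mul(-1341, Mul(Rational(1, 14), Pow(18, -1), Add(1, Mul(7, -8)))), 991) = Add(Mul(-1341, Mul(Rational(1, 14), Rational(1, 18), Add(1, -56))), 991) = Add(Mul(-1341, Mul(Rational(1, 14), Rational(1, 18), -55)), 991) = Add(Mul(-1341, Rational(-55, 252)), 991) = Add(Rational(8195, 28), 991) = Rational(35943, 28)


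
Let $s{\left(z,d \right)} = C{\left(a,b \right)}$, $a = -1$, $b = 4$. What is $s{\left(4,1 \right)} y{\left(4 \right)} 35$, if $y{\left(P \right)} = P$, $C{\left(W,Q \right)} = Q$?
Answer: $560$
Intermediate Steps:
$s{\left(z,d \right)} = 4$
$s{\left(4,1 \right)} y{\left(4 \right)} 35 = 4 \cdot 4 \cdot 35 = 16 \cdot 35 = 560$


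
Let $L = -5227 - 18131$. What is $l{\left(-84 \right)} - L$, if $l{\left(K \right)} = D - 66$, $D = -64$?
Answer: $23228$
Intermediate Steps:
$l{\left(K \right)} = -130$ ($l{\left(K \right)} = -64 - 66 = -130$)
$L = -23358$ ($L = -5227 - 18131 = -23358$)
$l{\left(-84 \right)} - L = -130 - -23358 = -130 + 23358 = 23228$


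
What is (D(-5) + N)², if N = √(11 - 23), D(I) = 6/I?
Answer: -264/25 - 24*I*√3/5 ≈ -10.56 - 8.3138*I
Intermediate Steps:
N = 2*I*√3 (N = √(-12) = 2*I*√3 ≈ 3.4641*I)
(D(-5) + N)² = (6/(-5) + 2*I*√3)² = (6*(-⅕) + 2*I*√3)² = (-6/5 + 2*I*√3)²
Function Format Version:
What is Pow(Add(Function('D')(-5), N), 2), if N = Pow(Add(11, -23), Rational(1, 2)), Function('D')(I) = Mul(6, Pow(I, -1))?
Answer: Add(Rational(-264, 25), Mul(Rational(-24, 5), I, Pow(3, Rational(1, 2)))) ≈ Add(-10.560, Mul(-8.3138, I))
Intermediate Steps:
N = Mul(2, I, Pow(3, Rational(1, 2))) (N = Pow(-12, Rational(1, 2)) = Mul(2, I, Pow(3, Rational(1, 2))) ≈ Mul(3.4641, I))
Pow(Add(Function('D')(-5), N), 2) = Pow(Add(Mul(6, Pow(-5, -1)), Mul(2, I, Pow(3, Rational(1, 2)))), 2) = Pow(Add(Mul(6, Rational(-1, 5)), Mul(2, I, Pow(3, Rational(1, 2)))), 2) = Pow(Add(Rational(-6, 5), Mul(2, I, Pow(3, Rational(1, 2)))), 2)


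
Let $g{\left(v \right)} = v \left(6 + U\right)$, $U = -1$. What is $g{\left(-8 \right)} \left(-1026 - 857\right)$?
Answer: $75320$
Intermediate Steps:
$g{\left(v \right)} = 5 v$ ($g{\left(v \right)} = v \left(6 - 1\right) = v 5 = 5 v$)
$g{\left(-8 \right)} \left(-1026 - 857\right) = 5 \left(-8\right) \left(-1026 - 857\right) = - 40 \left(-1026 - 857\right) = \left(-40\right) \left(-1883\right) = 75320$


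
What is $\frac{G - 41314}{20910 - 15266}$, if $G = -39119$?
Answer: $- \frac{80433}{5644} \approx -14.251$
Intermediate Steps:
$\frac{G - 41314}{20910 - 15266} = \frac{-39119 - 41314}{20910 - 15266} = - \frac{80433}{5644}$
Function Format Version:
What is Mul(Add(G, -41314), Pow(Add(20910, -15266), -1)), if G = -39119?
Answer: Rational(-80433, 5644) ≈ -14.251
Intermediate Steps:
Mul(Add(G, -41314), Pow(Add(20910, -15266), -1)) = Mul(Add(-39119, -41314), Pow(Add(20910, -15266), -1)) = Mul(-80433, Pow(5644, -1)) = Mul(-80433, Rational(1, 5644)) = Rational(-80433, 5644)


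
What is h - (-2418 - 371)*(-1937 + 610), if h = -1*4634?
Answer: -3705637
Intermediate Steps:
h = -4634
h - (-2418 - 371)*(-1937 + 610) = -4634 - (-2418 - 371)*(-1937 + 610) = -4634 - (-2789)*(-1327) = -4634 - 1*3701003 = -4634 - 3701003 = -3705637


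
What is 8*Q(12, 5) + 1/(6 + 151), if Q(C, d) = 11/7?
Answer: 13823/1099 ≈ 12.578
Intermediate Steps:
Q(C, d) = 11/7 (Q(C, d) = 11*(⅐) = 11/7)
8*Q(12, 5) + 1/(6 + 151) = 8*(11/7) + 1/(6 + 151) = 88/7 + 1/157 = 13823/1099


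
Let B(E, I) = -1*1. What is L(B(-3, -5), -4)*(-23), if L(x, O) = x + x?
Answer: 46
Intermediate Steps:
B(E, I) = -1
L(x, O) = 2*x
L(B(-3, -5), -4)*(-23) = (2*(-1))*(-23) = -2*(-23) = 46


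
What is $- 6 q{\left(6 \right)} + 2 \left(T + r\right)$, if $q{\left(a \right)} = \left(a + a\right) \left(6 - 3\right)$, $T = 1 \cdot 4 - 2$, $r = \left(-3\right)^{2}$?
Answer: $-194$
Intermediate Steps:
$r = 9$
$T = 2$ ($T = 4 - 2 = 2$)
$q{\left(a \right)} = 6 a$ ($q{\left(a \right)} = 2 a 3 = 6 a$)
$- 6 q{\left(6 \right)} + 2 \left(T + r\right) = - 6 \cdot 6 \cdot 6 + 2 \left(2 + 9\right) = \left(-6\right) 36 + 2 \cdot 11 = -216 + 22 = -194$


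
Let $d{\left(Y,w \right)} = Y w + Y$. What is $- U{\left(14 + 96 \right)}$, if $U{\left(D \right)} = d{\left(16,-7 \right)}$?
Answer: $96$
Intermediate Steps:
$d{\left(Y,w \right)} = Y + Y w$
$U{\left(D \right)} = -96$ ($U{\left(D \right)} = 16 \left(1 - 7\right) = 16 \left(-6\right) = -96$)
$- U{\left(14 + 96 \right)} = \left(-1\right) \left(-96\right) = 96$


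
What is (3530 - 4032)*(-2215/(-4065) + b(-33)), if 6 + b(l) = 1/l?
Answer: 8208704/2981 ≈ 2753.7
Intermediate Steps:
b(l) = -6 + 1/l
(3530 - 4032)*(-2215/(-4065) + b(-33)) = (3530 - 4032)*(-2215/(-4065) + (-6 + 1/(-33))) = -502*(-2215*(-1/4065) + (-6 - 1/33)) = -502*(443/813 - 199/33) = -502*(-16352/2981) = 8208704/2981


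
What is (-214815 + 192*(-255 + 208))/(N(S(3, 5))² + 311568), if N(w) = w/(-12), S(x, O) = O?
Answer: -32232816/44865817 ≈ -0.71843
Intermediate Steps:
N(w) = -w/12 (N(w) = w*(-1/12) = -w/12)
(-214815 + 192*(-255 + 208))/(N(S(3, 5))² + 311568) = (-214815 + 192*(-255 + 208))/((-1/12*5)² + 311568) = (-214815 + 192*(-47))/((-5/12)² + 311568) = (-214815 - 9024)/(25/144 + 311568) = -223839/44865817/144 = -223839*144/44865817 = -32232816/44865817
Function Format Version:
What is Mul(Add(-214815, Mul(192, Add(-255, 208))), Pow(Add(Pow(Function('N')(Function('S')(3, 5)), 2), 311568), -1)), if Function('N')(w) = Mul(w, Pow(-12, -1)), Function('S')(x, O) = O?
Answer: Rational(-32232816, 44865817) ≈ -0.71843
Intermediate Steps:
Function('N')(w) = Mul(Rational(-1, 12), w) (Function('N')(w) = Mul(w, Rational(-1, 12)) = Mul(Rational(-1, 12), w))
Mul(Add(-214815, Mul(192, Add(-255, 208))), Pow(Add(Pow(Function('N')(Function('S')(3, 5)), 2), 311568), -1)) = Mul(Add(-214815, Mul(192, Add(-255, 208))), Pow(Add(Pow(Mul(Rational(-1, 12), 5), 2), 311568), -1)) = Mul(Add(-214815, Mul(192, -47)), Pow(Add(Pow(Rational(-5, 12), 2), 311568), -1)) = Mul(Add(-214815, -9024), Pow(Add(Rational(25, 144), 311568), -1)) = Mul(-223839, Pow(Rational(44865817, 144), -1)) = Mul(-223839, Rational(144, 44865817)) = Rational(-32232816, 44865817)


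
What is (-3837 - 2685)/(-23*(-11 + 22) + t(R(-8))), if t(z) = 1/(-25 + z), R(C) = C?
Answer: 107613/4175 ≈ 25.776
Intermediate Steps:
(-3837 - 2685)/(-23*(-11 + 22) + t(R(-8))) = (-3837 - 2685)/(-23*(-11 + 22) + 1/(-25 - 8)) = -6522/(-23*11 + 1/(-33)) = -6522/(-253 - 1/33) = -6522/(-8350/33) = -6522*(-33/8350) = 107613/4175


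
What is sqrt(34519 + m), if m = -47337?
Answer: I*sqrt(12818) ≈ 113.22*I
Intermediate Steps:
sqrt(34519 + m) = sqrt(34519 - 47337) = sqrt(-12818) = I*sqrt(12818)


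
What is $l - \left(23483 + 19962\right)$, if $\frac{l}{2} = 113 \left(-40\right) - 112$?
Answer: $-52709$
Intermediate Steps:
$l = -9264$ ($l = 2 \left(113 \left(-40\right) - 112\right) = 2 \left(-4520 - 112\right) = 2 \left(-4632\right) = -9264$)
$l - \left(23483 + 19962\right) = -9264 - \left(23483 + 19962\right) = -9264 - 43445 = -52709$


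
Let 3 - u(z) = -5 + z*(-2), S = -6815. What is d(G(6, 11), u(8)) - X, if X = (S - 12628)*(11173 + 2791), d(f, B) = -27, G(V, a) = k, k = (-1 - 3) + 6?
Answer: 271502025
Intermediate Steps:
k = 2 (k = -4 + 6 = 2)
u(z) = 8 + 2*z (u(z) = 3 - (-5 + z*(-2)) = 3 - (-5 - 2*z) = 3 + (5 + 2*z) = 8 + 2*z)
G(V, a) = 2
X = -271502052 (X = (-6815 - 12628)*(11173 + 2791) = -19443*13964 = -271502052)
d(G(6, 11), u(8)) - X = -27 - 1*(-271502052) = -27 + 271502052 = 271502025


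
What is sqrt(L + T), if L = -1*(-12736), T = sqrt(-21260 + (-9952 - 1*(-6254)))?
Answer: sqrt(12736 + I*sqrt(24958)) ≈ 112.86 + 0.6999*I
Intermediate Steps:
T = I*sqrt(24958) (T = sqrt(-21260 + (-9952 + 6254)) = sqrt(-21260 - 3698) = sqrt(-24958) = I*sqrt(24958) ≈ 157.98*I)
L = 12736
sqrt(L + T) = sqrt(12736 + I*sqrt(24958))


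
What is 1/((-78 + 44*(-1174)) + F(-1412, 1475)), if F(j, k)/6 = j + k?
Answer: -1/51356 ≈ -1.9472e-5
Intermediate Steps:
F(j, k) = 6*j + 6*k (F(j, k) = 6*(j + k) = 6*j + 6*k)
1/((-78 + 44*(-1174)) + F(-1412, 1475)) = 1/((-78 + 44*(-1174)) + (6*(-1412) + 6*1475)) = 1/((-78 - 51656) + (-8472 + 8850)) = 1/(-51734 + 378) = 1/(-51356) = -1/51356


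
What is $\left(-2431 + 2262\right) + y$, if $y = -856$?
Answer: $-1025$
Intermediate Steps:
$\left(-2431 + 2262\right) + y = \left(-2431 + 2262\right) - 856 = -169 - 856 = -1025$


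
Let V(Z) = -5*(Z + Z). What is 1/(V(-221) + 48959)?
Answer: 1/51169 ≈ 1.9543e-5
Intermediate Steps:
V(Z) = -10*Z
1/(V(-221) + 48959) = 1/(-10*(-221) + 48959) = 1/(2210 + 48959) = 1/51169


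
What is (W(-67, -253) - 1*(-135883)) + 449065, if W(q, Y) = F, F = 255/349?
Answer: 204147107/349 ≈ 5.8495e+5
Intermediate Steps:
F = 255/349 (F = 255*(1/349) = 255/349 ≈ 0.73066)
W(q, Y) = 255/349
(W(-67, -253) - 1*(-135883)) + 449065 = (255/349 - 1*(-135883)) + 449065 = (255/349 + 135883) + 449065 = 47423422/349 + 449065 = 204147107/349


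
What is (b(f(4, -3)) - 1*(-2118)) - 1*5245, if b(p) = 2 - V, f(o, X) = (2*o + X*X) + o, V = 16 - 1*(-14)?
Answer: -3155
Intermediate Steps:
V = 30 (V = 16 + 14 = 30)
f(o, X) = X² + 3*o (f(o, X) = (2*o + X²) + o = (X² + 2*o) + o = X² + 3*o)
b(p) = -28 (b(p) = 2 - 1*30 = 2 - 30 = -28)
(b(f(4, -3)) - 1*(-2118)) - 1*5245 = (-28 - 1*(-2118)) - 1*5245 = (-28 + 2118) - 5245 = 2090 - 5245 = -3155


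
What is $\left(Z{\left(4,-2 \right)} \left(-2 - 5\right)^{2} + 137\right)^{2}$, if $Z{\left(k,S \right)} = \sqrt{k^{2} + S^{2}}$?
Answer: $66789 + 26852 \sqrt{5} \approx 1.2683 \cdot 10^{5}$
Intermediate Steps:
$Z{\left(k,S \right)} = \sqrt{S^{2} + k^{2}}$
$\left(Z{\left(4,-2 \right)} \left(-2 - 5\right)^{2} + 137\right)^{2} = \left(\sqrt{\left(-2\right)^{2} + 4^{2}} \left(-2 - 5\right)^{2} + 137\right)^{2} = \left(\sqrt{4 + 16} \left(-7\right)^{2} + 137\right)^{2} = \left(\sqrt{20} \cdot 49 + 137\right)^{2} = \left(2 \sqrt{5} \cdot 49 + 137\right)^{2} = \left(98 \sqrt{5} + 137\right)^{2} = \left(137 + 98 \sqrt{5}\right)^{2}$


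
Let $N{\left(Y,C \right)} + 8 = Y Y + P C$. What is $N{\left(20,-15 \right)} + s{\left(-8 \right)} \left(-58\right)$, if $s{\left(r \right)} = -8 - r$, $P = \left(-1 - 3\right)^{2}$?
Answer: $152$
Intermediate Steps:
$P = 16$ ($P = \left(-4\right)^{2} = 16$)
$N{\left(Y,C \right)} = -8 + Y^{2} + 16 C$ ($N{\left(Y,C \right)} = -8 + \left(Y Y + 16 C\right) = -8 + \left(Y^{2} + 16 C\right) = -8 + Y^{2} + 16 C$)
$N{\left(20,-15 \right)} + s{\left(-8 \right)} \left(-58\right) = \left(-8 + 20^{2} + 16 \left(-15\right)\right) + \left(-8 - -8\right) \left(-58\right) = \left(-8 + 400 - 240\right) + \left(-8 + 8\right) \left(-58\right) = 152 + 0 \left(-58\right) = 152 + 0 = 152$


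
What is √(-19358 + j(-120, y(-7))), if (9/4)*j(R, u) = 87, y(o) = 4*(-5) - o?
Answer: I*√173874/3 ≈ 138.99*I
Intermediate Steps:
y(o) = -20 - o
j(R, u) = 116/3 (j(R, u) = (4/9)*87 = 116/3)
√(-19358 + j(-120, y(-7))) = √(-19358 + 116/3) = √(-57958/3) = I*√173874/3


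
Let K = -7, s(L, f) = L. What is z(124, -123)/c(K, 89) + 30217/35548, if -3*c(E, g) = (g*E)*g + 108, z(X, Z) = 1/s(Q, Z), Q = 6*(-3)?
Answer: 5016517915/5901572316 ≈ 0.85003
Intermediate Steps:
Q = -18
z(X, Z) = -1/18 (z(X, Z) = 1/(-18) = -1/18)
c(E, g) = -36 - E*g²/3 (c(E, g) = -((g*E)*g + 108)/3 = -((E*g)*g + 108)/3 = -(E*g² + 108)/3 = -(108 + E*g²)/3 = -36 - E*g²/3)
z(124, -123)/c(K, 89) + 30217/35548 = -1/(18*(-36 - ⅓*(-7)*89²)) + 30217/35548 = -1/(18*(-36 - ⅓*(-7)*7921)) + 30217*(1/35548) = -1/(18*(-36 + 55447/3)) + 30217/35548 = -1/(18*55339/3) + 30217/35548 = -1/18*3/55339 + 30217/35548 = -1/332034 + 30217/35548 = 5016517915/5901572316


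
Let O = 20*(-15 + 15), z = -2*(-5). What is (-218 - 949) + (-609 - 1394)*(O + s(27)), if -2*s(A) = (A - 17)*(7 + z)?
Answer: 169088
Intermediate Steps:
z = 10
s(A) = 289/2 - 17*A/2 (s(A) = -(A - 17)*(7 + 10)/2 = -(-17 + A)*17/2 = -(-289 + 17*A)/2 = 289/2 - 17*A/2)
O = 0 (O = 20*0 = 0)
(-218 - 949) + (-609 - 1394)*(O + s(27)) = (-218 - 949) + (-609 - 1394)*(0 + (289/2 - 17/2*27)) = -1167 - 2003*(0 + (289/2 - 459/2)) = -1167 - 2003*(0 - 85) = -1167 - 2003*(-85) = -1167 + 170255 = 169088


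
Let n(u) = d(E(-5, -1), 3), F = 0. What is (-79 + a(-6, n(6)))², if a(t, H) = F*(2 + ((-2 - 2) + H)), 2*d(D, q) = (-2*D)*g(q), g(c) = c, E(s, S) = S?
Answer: 6241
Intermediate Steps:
d(D, q) = -D*q (d(D, q) = ((-2*D)*q)/2 = (-2*D*q)/2 = -D*q)
n(u) = 3 (n(u) = -1*(-1)*3 = 3)
a(t, H) = 0 (a(t, H) = 0*(2 + ((-2 - 2) + H)) = 0*(2 + (-4 + H)) = 0*(-2 + H) = 0)
(-79 + a(-6, n(6)))² = (-79 + 0)² = (-79)² = 6241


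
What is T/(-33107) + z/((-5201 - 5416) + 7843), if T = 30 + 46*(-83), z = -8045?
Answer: 276853727/91838818 ≈ 3.0146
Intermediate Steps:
T = -3788 (T = 30 - 3818 = -3788)
T/(-33107) + z/((-5201 - 5416) + 7843) = -3788/(-33107) - 8045/((-5201 - 5416) + 7843) = -3788*(-1/33107) - 8045/(-10617 + 7843) = 3788/33107 - 8045/(-2774) = 3788/33107 - 8045*(-1/2774) = 3788/33107 + 8045/2774 = 276853727/91838818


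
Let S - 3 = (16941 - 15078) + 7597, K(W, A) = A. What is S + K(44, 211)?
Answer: 9674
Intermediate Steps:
S = 9463 (S = 3 + ((16941 - 15078) + 7597) = 3 + (1863 + 7597) = 3 + 9460 = 9463)
S + K(44, 211) = 9463 + 211 = 9674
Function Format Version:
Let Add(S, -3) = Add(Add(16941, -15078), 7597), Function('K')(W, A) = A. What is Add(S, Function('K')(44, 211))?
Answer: 9674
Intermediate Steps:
S = 9463 (S = Add(3, Add(Add(16941, -15078), 7597)) = Add(3, Add(1863, 7597)) = Add(3, 9460) = 9463)
Add(S, Function('K')(44, 211)) = Add(9463, 211) = 9674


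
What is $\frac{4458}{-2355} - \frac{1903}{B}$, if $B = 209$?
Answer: $- \frac{164039}{14915} \approx -10.998$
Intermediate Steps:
$\frac{4458}{-2355} - \frac{1903}{B} = \frac{4458}{-2355} - \frac{1903}{209} = 4458 \left(- \frac{1}{2355}\right) - \frac{173}{19} = - \frac{1486}{785} - \frac{173}{19} = - \frac{164039}{14915}$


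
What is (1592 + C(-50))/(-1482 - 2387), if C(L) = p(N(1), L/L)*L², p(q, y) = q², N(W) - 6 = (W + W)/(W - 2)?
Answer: -41592/3869 ≈ -10.750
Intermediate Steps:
N(W) = 6 + 2*W/(-2 + W) (N(W) = 6 + (W + W)/(W - 2) = 6 + (2*W)/(-2 + W) = 6 + 2*W/(-2 + W))
C(L) = 16*L² (C(L) = (4*(-3 + 2*1)/(-2 + 1))²*L² = (4*(-3 + 2)/(-1))²*L² = (4*(-1)*(-1))²*L² = 4²*L² = 16*L²)
(1592 + C(-50))/(-1482 - 2387) = (1592 + 16*(-50)²)/(-1482 - 2387) = (1592 + 16*2500)/(-3869) = (1592 + 40000)*(-1/3869) = 41592*(-1/3869) = -41592/3869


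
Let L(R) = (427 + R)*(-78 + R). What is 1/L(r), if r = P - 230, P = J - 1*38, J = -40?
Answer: -1/45934 ≈ -2.1770e-5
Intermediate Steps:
P = -78 (P = -40 - 1*38 = -40 - 38 = -78)
r = -308 (r = -78 - 230 = -308)
L(R) = (-78 + R)*(427 + R)
1/L(r) = 1/(-33306 + (-308)² + 349*(-308)) = 1/(-33306 + 94864 - 107492) = 1/(-45934) = -1/45934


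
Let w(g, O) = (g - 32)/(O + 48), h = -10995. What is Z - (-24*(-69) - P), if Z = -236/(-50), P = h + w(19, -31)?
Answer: -5374994/425 ≈ -12647.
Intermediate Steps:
w(g, O) = (-32 + g)/(48 + O)
P = -186928/17 (P = -10995 + (-32 + 19)/(48 - 31) = -10995 - 13/17 = -186928/17 ≈ -10996.)
Z = 118/25 (Z = -236*(-1/50) = 118/25 ≈ 4.7200)
Z - (-24*(-69) - P) = 118/25 - (-24*(-69) - 1*(-186928/17)) = 118/25 - (1656 + 186928/17) = 118/25 - 1*215080/17 = 118/25 - 215080/17 = -5374994/425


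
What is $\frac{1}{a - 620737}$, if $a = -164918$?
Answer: $- \frac{1}{785655} \approx -1.2728 \cdot 10^{-6}$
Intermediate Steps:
$\frac{1}{a - 620737} = \frac{1}{-164918 - 620737} = \frac{1}{-785655} = - \frac{1}{785655}$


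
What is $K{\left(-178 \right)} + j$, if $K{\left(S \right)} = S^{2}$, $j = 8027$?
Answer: $39711$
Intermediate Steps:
$K{\left(-178 \right)} + j = \left(-178\right)^{2} + 8027 = 31684 + 8027 = 39711$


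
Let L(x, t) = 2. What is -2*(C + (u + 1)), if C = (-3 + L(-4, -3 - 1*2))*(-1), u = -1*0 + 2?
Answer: -8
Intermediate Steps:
u = 2 (u = 0 + 2 = 2)
C = 1 (C = (-3 + 2)*(-1) = -1*(-1) = 1)
-2*(C + (u + 1)) = -2*(1 + (2 + 1)) = -2*(1 + 3) = -2*4 = -8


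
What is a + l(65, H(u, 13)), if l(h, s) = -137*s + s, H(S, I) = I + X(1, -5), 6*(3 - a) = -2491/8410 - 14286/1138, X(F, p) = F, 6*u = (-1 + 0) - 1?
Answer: -54519527731/28711740 ≈ -1898.9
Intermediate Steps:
u = -⅓ (u = ((-1 + 0) - 1)/6 = (-1 - 1)/6 = (⅙)*(-2) = -⅓ ≈ -0.33333)
a = 147625229/28711740 (a = 3 - (-2491/8410 - 14286/1138)/6 = 3 - (-2491*1/8410 - 14286*1/1138)/6 = 3 - (-2491/8410 - 7143/569)/6 = 3 - ⅙*(-61490009/4785290) = 3 + 61490009/28711740 = 147625229/28711740 ≈ 5.1416)
H(S, I) = 1 + I (H(S, I) = I + 1 = 1 + I)
l(h, s) = -136*s
a + l(65, H(u, 13)) = 147625229/28711740 - 136*(1 + 13) = 147625229/28711740 - 136*14 = 147625229/28711740 - 1904 = -54519527731/28711740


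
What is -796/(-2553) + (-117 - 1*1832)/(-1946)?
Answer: 6524813/4968138 ≈ 1.3133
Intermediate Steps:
-796/(-2553) + (-117 - 1*1832)/(-1946) = -796*(-1/2553) + (-117 - 1832)*(-1/1946) = 796/2553 - 1949*(-1/1946) = 796/2553 + 1949/1946 = 6524813/4968138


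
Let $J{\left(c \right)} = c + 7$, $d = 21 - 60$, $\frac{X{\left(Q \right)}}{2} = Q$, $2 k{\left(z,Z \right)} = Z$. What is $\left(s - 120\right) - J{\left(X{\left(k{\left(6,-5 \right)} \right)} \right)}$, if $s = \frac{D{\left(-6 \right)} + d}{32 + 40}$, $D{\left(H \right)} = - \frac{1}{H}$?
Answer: $- \frac{52937}{432} \approx -122.54$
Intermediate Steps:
$k{\left(z,Z \right)} = \frac{Z}{2}$
$X{\left(Q \right)} = 2 Q$
$d = -39$ ($d = 21 - 60 = -39$)
$s = - \frac{233}{432}$ ($s = \frac{- \frac{1}{-6} - 39}{32 + 40} = \frac{\left(-1\right) \left(- \frac{1}{6}\right) - 39}{72} = \left(\frac{1}{6} - 39\right) \frac{1}{72} = \left(- \frac{233}{6}\right) \frac{1}{72} = - \frac{233}{432} \approx -0.53935$)
$J{\left(c \right)} = 7 + c$
$\left(s - 120\right) - J{\left(X{\left(k{\left(6,-5 \right)} \right)} \right)} = \left(- \frac{233}{432} - 120\right) - \left(7 + 2 \cdot \frac{1}{2} \left(-5\right)\right) = - \frac{52073}{432} - \left(7 + 2 \left(- \frac{5}{2}\right)\right) = - \frac{52073}{432} - \left(7 - 5\right) = - \frac{52073}{432} - 2 = - \frac{52937}{432}$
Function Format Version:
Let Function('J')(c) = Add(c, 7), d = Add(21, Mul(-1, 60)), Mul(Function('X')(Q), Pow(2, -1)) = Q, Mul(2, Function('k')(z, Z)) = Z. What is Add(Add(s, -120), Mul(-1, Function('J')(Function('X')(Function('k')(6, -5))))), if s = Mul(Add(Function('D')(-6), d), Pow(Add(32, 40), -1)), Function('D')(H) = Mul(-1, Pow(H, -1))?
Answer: Rational(-52937, 432) ≈ -122.54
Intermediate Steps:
Function('k')(z, Z) = Mul(Rational(1, 2), Z)
Function('X')(Q) = Mul(2, Q)
d = -39 (d = Add(21, -60) = -39)
s = Rational(-233, 432) (s = Mul(Add(Mul(-1, Pow(-6, -1)), -39), Pow(Add(32, 40), -1)) = Mul(Add(Mul(-1, Rational(-1, 6)), -39), Pow(72, -1)) = Mul(Add(Rational(1, 6), -39), Rational(1, 72)) = Mul(Rational(-233, 6), Rational(1, 72)) = Rational(-233, 432) ≈ -0.53935)
Function('J')(c) = Add(7, c)
Add(Add(s, -120), Mul(-1, Function('J')(Function('X')(Function('k')(6, -5))))) = Add(Add(Rational(-233, 432), -120), Mul(-1, Add(7, Mul(2, Mul(Rational(1, 2), -5))))) = Add(Rational(-52073, 432), Mul(-1, Add(7, Mul(2, Rational(-5, 2))))) = Add(Rational(-52073, 432), Mul(-1, Add(7, -5))) = Add(Rational(-52073, 432), Mul(-1, 2)) = Add(Rational(-52073, 432), -2) = Rational(-52937, 432)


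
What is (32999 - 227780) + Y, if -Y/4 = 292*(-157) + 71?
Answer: -11689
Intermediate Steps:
Y = 183092 (Y = -4*(292*(-157) + 71) = -4*(-45844 + 71) = -4*(-45773) = 183092)
(32999 - 227780) + Y = (32999 - 227780) + 183092 = -194781 + 183092 = -11689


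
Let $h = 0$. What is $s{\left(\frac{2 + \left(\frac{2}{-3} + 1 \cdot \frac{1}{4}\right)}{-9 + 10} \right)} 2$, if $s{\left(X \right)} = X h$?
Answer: $0$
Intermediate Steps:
$s{\left(X \right)} = 0$ ($s{\left(X \right)} = X 0 = 0$)
$s{\left(\frac{2 + \left(\frac{2}{-3} + 1 \cdot \frac{1}{4}\right)}{-9 + 10} \right)} 2 = 0 \cdot 2 = 0$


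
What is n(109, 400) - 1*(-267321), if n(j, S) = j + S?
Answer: 267830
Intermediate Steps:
n(j, S) = S + j
n(109, 400) - 1*(-267321) = (400 + 109) - 1*(-267321) = 509 + 267321 = 267830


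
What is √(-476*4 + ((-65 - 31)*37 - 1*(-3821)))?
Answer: I*√1635 ≈ 40.435*I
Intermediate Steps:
√(-476*4 + ((-65 - 31)*37 - 1*(-3821))) = √(-1904 + (-96*37 + 3821)) = √(-1904 + (-3552 + 3821)) = √(-1904 + 269) = √(-1635) = I*√1635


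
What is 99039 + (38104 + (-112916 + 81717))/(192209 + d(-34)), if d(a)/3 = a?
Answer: 19026092078/192107 ≈ 99039.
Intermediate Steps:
d(a) = 3*a
99039 + (38104 + (-112916 + 81717))/(192209 + d(-34)) = 99039 + (38104 + (-112916 + 81717))/(192209 + 3*(-34)) = 99039 + (38104 - 31199)/(192209 - 102) = 99039 + 6905/192107 = 19026092078/192107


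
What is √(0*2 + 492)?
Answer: 2*√123 ≈ 22.181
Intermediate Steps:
√(0*2 + 492) = √(0 + 492) = √492 = 2*√123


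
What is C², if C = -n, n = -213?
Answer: 45369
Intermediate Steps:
C = 213 (C = -1*(-213) = 213)
C² = 213² = 45369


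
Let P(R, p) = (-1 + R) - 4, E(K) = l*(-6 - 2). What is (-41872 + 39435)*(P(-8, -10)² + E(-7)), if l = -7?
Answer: -548325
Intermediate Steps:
E(K) = 56 (E(K) = -7*(-6 - 2) = -7*(-8) = 56)
P(R, p) = -5 + R
(-41872 + 39435)*(P(-8, -10)² + E(-7)) = (-41872 + 39435)*((-5 - 8)² + 56) = -2437*((-13)² + 56) = -2437*(169 + 56) = -2437*225 = -548325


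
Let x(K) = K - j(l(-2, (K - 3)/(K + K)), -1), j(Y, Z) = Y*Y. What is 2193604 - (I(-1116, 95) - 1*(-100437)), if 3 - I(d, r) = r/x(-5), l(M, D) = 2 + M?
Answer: 2093145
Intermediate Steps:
j(Y, Z) = Y**2
x(K) = K (x(K) = K - (2 - 2)**2 = K - 1*0**2 = K - 1*0 = K + 0 = K)
I(d, r) = 3 + r/5 (I(d, r) = 3 - r/(-5) = 3 - r*(-1)/5 = 3 - (-1)*r/5 = 3 + r/5)
2193604 - (I(-1116, 95) - 1*(-100437)) = 2193604 - ((3 + (1/5)*95) - 1*(-100437)) = 2193604 - ((3 + 19) + 100437) = 2193604 - (22 + 100437) = 2193604 - 1*100459 = 2193604 - 100459 = 2093145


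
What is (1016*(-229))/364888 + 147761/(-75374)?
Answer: -8931629013/3437883514 ≈ -2.5980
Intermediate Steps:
(1016*(-229))/364888 + 147761/(-75374) = -232664*1/364888 + 147761*(-1/75374) = -29083/45611 - 147761/75374 = -8931629013/3437883514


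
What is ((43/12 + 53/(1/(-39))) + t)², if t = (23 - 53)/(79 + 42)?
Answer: 8978658666481/2108304 ≈ 4.2587e+6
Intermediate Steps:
t = -30/121 ≈ -0.24793
((43/12 + 53/(1/(-39))) + t)² = ((43/12 + 53/(1/(-39))) - 30/121)² = ((43*(1/12) + 53/(-1/39)) - 30/121)² = ((43/12 + 53*(-39)) - 30/121)² = ((43/12 - 2067) - 30/121)² = (-24761/12 - 30/121)² = (-2996441/1452)² = 8978658666481/2108304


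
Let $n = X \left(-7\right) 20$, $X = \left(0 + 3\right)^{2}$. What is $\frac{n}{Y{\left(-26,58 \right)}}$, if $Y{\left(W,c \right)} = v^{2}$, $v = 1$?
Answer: $-1260$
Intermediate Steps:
$X = 9$ ($X = 3^{2} = 9$)
$n = -1260$ ($n = 9 \left(-7\right) 20 = \left(-63\right) 20 = -1260$)
$Y{\left(W,c \right)} = 1$ ($Y{\left(W,c \right)} = 1^{2} = 1$)
$\frac{n}{Y{\left(-26,58 \right)}} = - \frac{1260}{1} = \left(-1260\right) 1 = -1260$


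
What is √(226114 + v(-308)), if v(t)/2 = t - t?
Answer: √226114 ≈ 475.51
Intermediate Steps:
v(t) = 0 (v(t) = 2*(t - t) = 2*0 = 0)
√(226114 + v(-308)) = √(226114 + 0) = √226114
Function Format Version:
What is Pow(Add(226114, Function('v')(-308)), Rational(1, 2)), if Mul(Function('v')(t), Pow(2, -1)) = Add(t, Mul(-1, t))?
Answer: Pow(226114, Rational(1, 2)) ≈ 475.51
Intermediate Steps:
Function('v')(t) = 0 (Function('v')(t) = Mul(2, Add(t, Mul(-1, t))) = Mul(2, 0) = 0)
Pow(Add(226114, Function('v')(-308)), Rational(1, 2)) = Pow(Add(226114, 0), Rational(1, 2)) = Pow(226114, Rational(1, 2))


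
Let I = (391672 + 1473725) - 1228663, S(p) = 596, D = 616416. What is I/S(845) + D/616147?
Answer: 196344563917/183611806 ≈ 1069.3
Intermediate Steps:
I = 636734 (I = 1865397 - 1228663 = 636734)
I/S(845) + D/616147 = 636734/596 + 616416/616147 = 636734*(1/596) + 616416*(1/616147) = 318367/298 + 616416/616147 = 196344563917/183611806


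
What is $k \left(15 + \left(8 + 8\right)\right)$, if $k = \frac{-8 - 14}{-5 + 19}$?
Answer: $- \frac{341}{7} \approx -48.714$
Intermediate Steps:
$k = - \frac{11}{7}$ ($k = - \frac{22}{14} = \left(-22\right) \frac{1}{14} = - \frac{11}{7} \approx -1.5714$)
$k \left(15 + \left(8 + 8\right)\right) = - \frac{11 \left(15 + \left(8 + 8\right)\right)}{7} = - \frac{11 \left(15 + 16\right)}{7} = \left(- \frac{11}{7}\right) 31 = - \frac{341}{7}$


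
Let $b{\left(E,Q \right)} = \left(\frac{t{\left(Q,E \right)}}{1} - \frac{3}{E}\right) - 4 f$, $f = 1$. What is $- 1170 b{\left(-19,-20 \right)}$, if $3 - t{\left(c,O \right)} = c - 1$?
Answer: $- \frac{448110}{19} \approx -23585.0$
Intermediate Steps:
$t{\left(c,O \right)} = 4 - c$ ($t{\left(c,O \right)} = 3 - \left(c - 1\right) = 3 - \left(-1 + c\right) = 4 - c$)
$b{\left(E,Q \right)} = - Q - \frac{3}{E}$ ($b{\left(E,Q \right)} = \left(\frac{4 - Q}{1} - \frac{3}{E}\right) - 4 = \left(\left(4 - Q\right) 1 - \frac{3}{E}\right) - 4 = \left(\left(4 - Q\right) - \frac{3}{E}\right) - 4 = \left(4 - Q - \frac{3}{E}\right) - 4 = - Q - \frac{3}{E}$)
$- 1170 b{\left(-19,-20 \right)} = - 1170 \left(\left(-1\right) \left(-20\right) - \frac{3}{-19}\right) = - 1170 \left(20 - - \frac{3}{19}\right) = - 1170 \left(20 + \frac{3}{19}\right) = \left(-1170\right) \frac{383}{19} = - \frac{448110}{19}$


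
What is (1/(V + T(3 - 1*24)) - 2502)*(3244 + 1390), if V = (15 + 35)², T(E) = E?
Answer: -28742185738/2479 ≈ -1.1594e+7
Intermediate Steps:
V = 2500 (V = 50² = 2500)
(1/(V + T(3 - 1*24)) - 2502)*(3244 + 1390) = (1/(2500 + (3 - 1*24)) - 2502)*(3244 + 1390) = (1/(2500 + (3 - 24)) - 2502)*4634 = (1/(2500 - 21) - 2502)*4634 = (1/2479 - 2502)*4634 = -6202457/2479*4634 = -28742185738/2479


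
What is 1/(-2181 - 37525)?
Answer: -1/39706 ≈ -2.5185e-5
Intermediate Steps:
1/(-2181 - 37525) = 1/(-39706) = -1/39706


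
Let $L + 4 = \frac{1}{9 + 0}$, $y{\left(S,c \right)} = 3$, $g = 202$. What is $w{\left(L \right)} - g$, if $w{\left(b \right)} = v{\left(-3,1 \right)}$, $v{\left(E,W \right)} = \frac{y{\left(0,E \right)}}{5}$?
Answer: $- \frac{1007}{5} \approx -201.4$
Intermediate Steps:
$v{\left(E,W \right)} = \frac{3}{5}$
$L = - \frac{35}{9}$ ($L = -4 + \frac{1}{9 + 0} = -4 + \frac{1}{9} = - \frac{35}{9} \approx -3.8889$)
$w{\left(b \right)} = \frac{3}{5}$
$w{\left(L \right)} - g = \frac{3}{5} - 202 = - \frac{1007}{5}$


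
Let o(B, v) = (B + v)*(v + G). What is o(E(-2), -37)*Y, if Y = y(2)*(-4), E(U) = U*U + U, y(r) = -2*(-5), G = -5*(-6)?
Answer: -9800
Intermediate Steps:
G = 30
y(r) = 10
E(U) = U + U² (E(U) = U² + U = U + U²)
o(B, v) = (30 + v)*(B + v) (o(B, v) = (B + v)*(v + 30) = (B + v)*(30 + v) = (30 + v)*(B + v))
Y = -40 (Y = 10*(-4) = -40)
o(E(-2), -37)*Y = ((-37)² + 30*(-2*(1 - 2)) + 30*(-37) - 2*(1 - 2)*(-37))*(-40) = (1369 + 30*(-2*(-1)) - 1110 - 2*(-1)*(-37))*(-40) = (1369 + 30*2 - 1110 + 2*(-37))*(-40) = (1369 + 60 - 1110 - 74)*(-40) = 245*(-40) = -9800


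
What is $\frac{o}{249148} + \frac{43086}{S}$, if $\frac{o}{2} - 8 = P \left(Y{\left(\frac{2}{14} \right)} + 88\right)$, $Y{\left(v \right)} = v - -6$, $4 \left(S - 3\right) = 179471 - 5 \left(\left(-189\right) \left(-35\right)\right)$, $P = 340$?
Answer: $\frac{11443715345}{7979400709} \approx 1.4342$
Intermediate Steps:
$S = 36602$ ($S = 3 + \frac{179471 - 5 \left(\left(-189\right) \left(-35\right)\right)}{4} = 3 + \frac{179471 - 33075}{4} = 3 + \frac{1}{4} \cdot 146396 = 3 + 36599 = 36602$)
$Y{\left(v \right)} = 6 + v$ ($Y{\left(v \right)} = v + 6 = 6 + v$)
$o = \frac{448232}{7}$ ($o = 16 + 2 \cdot 340 \left(\left(6 + \frac{2}{14}\right) + 88\right) = 16 + 2 \cdot 340 \left(\left(6 + 2 \cdot \frac{1}{14}\right) + 88\right) = 16 + 2 \cdot 340 \left(\left(6 + \frac{1}{7}\right) + 88\right) = 16 + 2 \cdot 340 \left(\frac{43}{7} + 88\right) = 16 + 2 \cdot 340 \cdot \frac{659}{7} = 16 + 2 \cdot \frac{224060}{7} = 16 + \frac{448120}{7} = \frac{448232}{7} \approx 64033.0$)
$\frac{o}{249148} + \frac{43086}{S} = \frac{448232}{7 \cdot 249148} + \frac{43086}{36602} = \frac{448232}{7} \cdot \frac{1}{249148} + 43086 \cdot \frac{1}{36602} = \frac{112058}{436009} + \frac{21543}{18301} = \frac{11443715345}{7979400709}$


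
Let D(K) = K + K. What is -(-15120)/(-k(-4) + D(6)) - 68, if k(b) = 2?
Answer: 1444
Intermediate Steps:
D(K) = 2*K
-(-15120)/(-k(-4) + D(6)) - 68 = -(-15120)/(-1*2 + 2*6) - 68 = -(-15120)/(-2 + 12) - 68 = -(-15120)/10 - 68 = -126*(-12) - 68 = 1512 - 68 = 1444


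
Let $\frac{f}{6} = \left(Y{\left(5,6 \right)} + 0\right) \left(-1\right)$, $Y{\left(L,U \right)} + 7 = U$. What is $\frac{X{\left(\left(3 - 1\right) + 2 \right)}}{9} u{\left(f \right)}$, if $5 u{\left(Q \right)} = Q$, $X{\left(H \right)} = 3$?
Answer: $\frac{2}{5} \approx 0.4$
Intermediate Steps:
$Y{\left(L,U \right)} = -7 + U$
$f = 6$ ($f = 6 \left(\left(-7 + 6\right) + 0\right) \left(-1\right) = 6 \left(-1 + 0\right) \left(-1\right) = 6 \left(\left(-1\right) \left(-1\right)\right) = 6 \cdot 1 = 6$)
$u{\left(Q \right)} = \frac{Q}{5}$
$\frac{X{\left(\left(3 - 1\right) + 2 \right)}}{9} u{\left(f \right)} = \frac{1}{9} \cdot 3 \cdot \frac{1}{5} \cdot 6 = \frac{1}{9} \cdot 3 \cdot \frac{6}{5} = \frac{1}{3} \cdot \frac{6}{5} = \frac{2}{5}$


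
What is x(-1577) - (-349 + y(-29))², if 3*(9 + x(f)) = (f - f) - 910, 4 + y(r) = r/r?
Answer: -372649/3 ≈ -1.2422e+5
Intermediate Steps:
y(r) = -3 (y(r) = -4 + r/r = -4 + 1 = -3)
x(f) = -937/3 (x(f) = -9 + ((f - f) - 910)/3 = -9 + (0 - 910)/3 = -9 + (⅓)*(-910) = -9 - 910/3 = -937/3)
x(-1577) - (-349 + y(-29))² = -937/3 - (-349 - 3)² = -937/3 - 1*(-352)² = -937/3 - 1*123904 = -937/3 - 123904 = -372649/3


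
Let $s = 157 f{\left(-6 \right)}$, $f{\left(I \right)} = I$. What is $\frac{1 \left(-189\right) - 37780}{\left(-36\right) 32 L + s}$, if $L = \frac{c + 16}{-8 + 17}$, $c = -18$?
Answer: $\frac{37969}{686} \approx 55.348$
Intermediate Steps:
$L = - \frac{2}{9}$ ($L = \frac{-18 + 16}{-8 + 17} = - \frac{2}{9} \approx -0.22222$)
$s = -942$ ($s = 157 \left(-6\right) = -942$)
$\frac{1 \left(-189\right) - 37780}{\left(-36\right) 32 L + s} = \frac{1 \left(-189\right) - 37780}{\left(-36\right) 32 \left(- \frac{2}{9}\right) - 942} = \frac{-189 - 37780}{\left(-1152\right) \left(- \frac{2}{9}\right) - 942} = - \frac{37969}{256 - 942} = - \frac{37969}{-686} = \left(-37969\right) \left(- \frac{1}{686}\right) = \frac{37969}{686}$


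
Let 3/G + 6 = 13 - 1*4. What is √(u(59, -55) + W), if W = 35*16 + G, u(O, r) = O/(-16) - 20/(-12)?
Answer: √80493/12 ≈ 23.643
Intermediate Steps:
G = 1 (G = 3/(-6 + (13 - 1*4)) = 3/(-6 + (13 - 4)) = 3/(-6 + 9) = 3/3 = 3*(⅓) = 1)
u(O, r) = 5/3 - O/16 (u(O, r) = O*(-1/16) - 20*(-1/12) = -O/16 + 5/3 = 5/3 - O/16)
W = 561 (W = 35*16 + 1 = 560 + 1 = 561)
√(u(59, -55) + W) = √((5/3 - 1/16*59) + 561) = √((5/3 - 59/16) + 561) = √(-97/48 + 561) = √(26831/48) = √80493/12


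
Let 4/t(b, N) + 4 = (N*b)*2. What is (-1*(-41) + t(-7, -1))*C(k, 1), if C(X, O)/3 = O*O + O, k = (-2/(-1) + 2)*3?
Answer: 1242/5 ≈ 248.40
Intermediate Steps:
k = 12 (k = (-2*(-1) + 2)*3 = (2 + 2)*3 = 4*3 = 12)
C(X, O) = 3*O + 3*O² (C(X, O) = 3*(O*O + O) = 3*(O² + O) = 3*(O + O²) = 3*O + 3*O²)
t(b, N) = 4/(-4 + 2*N*b) (t(b, N) = 4/(-4 + (N*b)*2) = 4/(-4 + 2*N*b))
(-1*(-41) + t(-7, -1))*C(k, 1) = (-1*(-41) + 2/(-2 - 1*(-7)))*(3*1*(1 + 1)) = (41 + 2/(-2 + 7))*(3*1*2) = (41 + 2/5)*6 = (41 + 2*(⅕))*6 = (41 + ⅖)*6 = (207/5)*6 = 1242/5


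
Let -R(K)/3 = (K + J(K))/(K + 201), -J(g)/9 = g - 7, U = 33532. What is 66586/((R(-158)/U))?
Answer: -96008755336/3981 ≈ -2.4117e+7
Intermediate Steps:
J(g) = 63 - 9*g (J(g) = -9*(g - 7) = -9*(-7 + g) = 63 - 9*g)
R(K) = -3*(63 - 8*K)/(201 + K) (R(K) = -3*(K + (63 - 9*K))/(K + 201) = -3*(63 - 8*K)/(201 + K))
66586/((R(-158)/U)) = 66586/(((3*(-63 + 8*(-158))/(201 - 158))/33532)) = 66586/(((3*(-63 - 1264)/43)*(1/33532))) = 66586/(((3*(1/43)*(-1327))*(1/33532))) = 66586/((-3981/43*1/33532)) = 66586/(-3981/1441876) = 66586*(-1441876/3981) = -96008755336/3981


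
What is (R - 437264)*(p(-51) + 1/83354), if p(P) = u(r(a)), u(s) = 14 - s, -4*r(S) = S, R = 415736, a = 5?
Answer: -13682653218/41677 ≈ -3.2830e+5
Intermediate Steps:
r(S) = -S/4
p(P) = 61/4 (p(P) = 14 - (-1)*5/4 = 14 - 1*(-5/4) = 14 + 5/4 = 61/4)
(R - 437264)*(p(-51) + 1/83354) = (415736 - 437264)*(61/4 + 1/83354) = -21528*(61/4 + 1/83354) = -21528*2542299/166708 = -13682653218/41677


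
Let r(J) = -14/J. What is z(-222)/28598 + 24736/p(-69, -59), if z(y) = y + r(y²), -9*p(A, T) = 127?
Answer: -156886480345021/89498413332 ≈ -1753.0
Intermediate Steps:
p(A, T) = -127/9 (p(A, T) = -⅑*127 = -127/9)
z(y) = y - 14/y²
z(-222)/28598 + 24736/p(-69, -59) = (-222 - 14/(-222)²)/28598 + 24736/(-127/9) = (-222 - 14*1/49284)*(1/28598) + 24736*(-9/127) = (-222 - 7/24642)*(1/28598) - 222624/127 = -5470531/24642*1/28598 - 222624/127 = -5470531/704711916 - 222624/127 = -156886480345021/89498413332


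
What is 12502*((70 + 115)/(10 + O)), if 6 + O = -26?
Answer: -1156435/11 ≈ -1.0513e+5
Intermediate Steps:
O = -32 (O = -6 - 26 = -32)
12502*((70 + 115)/(10 + O)) = 12502*((70 + 115)/(10 - 32)) = 12502*(185/(-22)) = 12502*(185*(-1/22)) = 12502*(-185/22) = -1156435/11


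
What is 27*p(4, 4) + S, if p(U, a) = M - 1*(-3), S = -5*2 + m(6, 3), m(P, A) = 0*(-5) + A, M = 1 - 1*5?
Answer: -34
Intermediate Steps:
M = -4 (M = 1 - 5 = -4)
m(P, A) = A (m(P, A) = 0 + A = A)
S = -7 (S = -5*2 + 3 = -10 + 3 = -7)
p(U, a) = -1 (p(U, a) = -4 - 1*(-3) = -4 + 3 = -1)
27*p(4, 4) + S = 27*(-1) - 7 = -27 - 7 = -34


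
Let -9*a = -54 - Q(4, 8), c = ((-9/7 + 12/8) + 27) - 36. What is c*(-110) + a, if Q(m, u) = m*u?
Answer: 61487/63 ≈ 975.98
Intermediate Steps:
c = -123/14 (c = ((-9*1/7 + 12*(1/8)) + 27) - 36 = ((-9/7 + 3/2) + 27) - 36 = (3/14 + 27) - 36 = 381/14 - 36 = -123/14 ≈ -8.7857)
a = 86/9 (a = -(-54 - 4*8)/9 = -(-54 - 1*32)/9 = -(-54 - 32)/9 = -1/9*(-86) = 86/9 ≈ 9.5556)
c*(-110) + a = -123/14*(-110) + 86/9 = 6765/7 + 86/9 = 61487/63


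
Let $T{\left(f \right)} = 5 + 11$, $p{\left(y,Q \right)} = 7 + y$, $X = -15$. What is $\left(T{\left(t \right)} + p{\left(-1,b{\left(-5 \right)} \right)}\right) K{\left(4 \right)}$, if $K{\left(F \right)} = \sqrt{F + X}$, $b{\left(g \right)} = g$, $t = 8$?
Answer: $22 i \sqrt{11} \approx 72.966 i$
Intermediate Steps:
$K{\left(F \right)} = \sqrt{-15 + F}$ ($K{\left(F \right)} = \sqrt{F - 15} = \sqrt{-15 + F}$)
$T{\left(f \right)} = 16$
$\left(T{\left(t \right)} + p{\left(-1,b{\left(-5 \right)} \right)}\right) K{\left(4 \right)} = \left(16 + \left(7 - 1\right)\right) \sqrt{-15 + 4} = \left(16 + 6\right) \sqrt{-11} = 22 i \sqrt{11}$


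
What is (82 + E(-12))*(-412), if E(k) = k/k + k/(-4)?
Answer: -35432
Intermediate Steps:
E(k) = 1 - k/4 (E(k) = 1 + k*(-¼) = 1 - k/4)
(82 + E(-12))*(-412) = (82 + (1 - ¼*(-12)))*(-412) = (82 + (1 + 3))*(-412) = (82 + 4)*(-412) = 86*(-412) = -35432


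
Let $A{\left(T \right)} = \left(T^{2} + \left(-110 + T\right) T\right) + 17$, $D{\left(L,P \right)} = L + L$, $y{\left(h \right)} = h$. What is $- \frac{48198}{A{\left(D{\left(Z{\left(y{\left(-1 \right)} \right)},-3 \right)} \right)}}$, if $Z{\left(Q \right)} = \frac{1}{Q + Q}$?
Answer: $- \frac{16066}{43} \approx -373.63$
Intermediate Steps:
$Z{\left(Q \right)} = \frac{1}{2 Q}$
$D{\left(L,P \right)} = 2 L$
$A{\left(T \right)} = 17 + T^{2} + T \left(-110 + T\right)$ ($A{\left(T \right)} = \left(T^{2} + T \left(-110 + T\right)\right) + 17 = 17 + T^{2} + T \left(-110 + T\right)$)
$- \frac{48198}{A{\left(D{\left(Z{\left(y{\left(-1 \right)} \right)},-3 \right)} \right)}} = - \frac{48198}{17 - 110 \cdot 2 \frac{1}{2 \left(-1\right)} + 2 \left(2 \frac{1}{2 \left(-1\right)}\right)^{2}} = - \frac{48198}{17 - 110 \cdot 2 \cdot \frac{1}{2} \left(-1\right) + 2 \left(2 \cdot \frac{1}{2} \left(-1\right)\right)^{2}} = - \frac{48198}{17 - 110 \cdot 2 \left(- \frac{1}{2}\right) + 2 \left(2 \left(- \frac{1}{2}\right)\right)^{2}} = - \frac{48198}{17 - -110 + 2 \left(-1\right)^{2}} = - \frac{48198}{17 + 110 + 2 \cdot 1} = - \frac{48198}{17 + 110 + 2} = - \frac{48198}{129} = \left(-48198\right) \frac{1}{129} = - \frac{16066}{43}$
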